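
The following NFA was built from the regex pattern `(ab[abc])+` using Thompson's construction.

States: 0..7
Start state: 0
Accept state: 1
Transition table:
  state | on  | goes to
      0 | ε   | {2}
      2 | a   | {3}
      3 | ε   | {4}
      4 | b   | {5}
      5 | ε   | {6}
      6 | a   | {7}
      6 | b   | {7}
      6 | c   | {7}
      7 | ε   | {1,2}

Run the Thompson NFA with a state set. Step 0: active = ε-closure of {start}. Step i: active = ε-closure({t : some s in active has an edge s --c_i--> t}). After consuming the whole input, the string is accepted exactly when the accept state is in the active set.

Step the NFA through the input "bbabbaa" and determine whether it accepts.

S₀ = ε-closure({0}) = {0,2}
'b' @ 1: {}  — state set empty
rest 'babbaa' ignored (set empty)
final: {}; accept 1 not in set

Answer: REJECT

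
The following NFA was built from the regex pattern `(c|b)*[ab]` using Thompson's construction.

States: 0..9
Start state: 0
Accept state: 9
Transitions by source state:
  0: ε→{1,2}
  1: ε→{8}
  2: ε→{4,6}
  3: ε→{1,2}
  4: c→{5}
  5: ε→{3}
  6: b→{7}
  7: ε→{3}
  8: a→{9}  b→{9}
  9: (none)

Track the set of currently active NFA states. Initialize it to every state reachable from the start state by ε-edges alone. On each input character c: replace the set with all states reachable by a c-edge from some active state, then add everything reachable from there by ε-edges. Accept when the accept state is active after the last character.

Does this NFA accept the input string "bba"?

Answer: ACCEPT

Trace:
S₀ = ε-closure({0}) = {0,1,2,4,6,8}
'b' @ 1: {1,2,3,4,6,7,8,9}  (accept∈set)
'b' @ 2: {1,2,3,4,6,7,8,9}  (accept∈set)
'a' @ 3: {9}  (accept∈set)
final: {9}; accept 9 in set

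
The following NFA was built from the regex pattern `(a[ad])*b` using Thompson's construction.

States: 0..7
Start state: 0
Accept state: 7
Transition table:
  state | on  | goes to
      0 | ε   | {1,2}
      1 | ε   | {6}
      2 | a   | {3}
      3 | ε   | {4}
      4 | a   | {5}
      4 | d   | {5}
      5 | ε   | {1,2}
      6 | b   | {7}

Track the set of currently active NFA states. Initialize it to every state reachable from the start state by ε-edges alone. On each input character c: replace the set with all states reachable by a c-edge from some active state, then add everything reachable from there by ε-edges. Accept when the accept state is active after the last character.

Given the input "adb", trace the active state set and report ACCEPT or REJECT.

Answer: ACCEPT

Trace:
initial (ε-close {0}): {0,1,2,6}
'a' @ 1: {3,4}
'd' @ 2: {1,2,5,6}
'b' @ 3: {7}  [accepting]
end set {7} — state 7 in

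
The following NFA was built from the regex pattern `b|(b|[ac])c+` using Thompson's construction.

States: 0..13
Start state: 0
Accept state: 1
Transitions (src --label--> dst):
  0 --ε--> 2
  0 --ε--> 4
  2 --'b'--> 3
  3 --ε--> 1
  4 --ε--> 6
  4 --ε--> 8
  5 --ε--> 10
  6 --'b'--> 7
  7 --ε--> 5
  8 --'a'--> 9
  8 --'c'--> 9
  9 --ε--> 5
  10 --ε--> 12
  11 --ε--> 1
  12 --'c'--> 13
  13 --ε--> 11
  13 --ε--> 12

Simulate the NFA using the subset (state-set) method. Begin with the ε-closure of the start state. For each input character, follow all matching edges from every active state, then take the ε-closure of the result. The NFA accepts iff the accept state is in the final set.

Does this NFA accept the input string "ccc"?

Answer: ACCEPT

Trace:
initial (ε-close {0}): {0,2,4,6,8}
'c' @ 1: {5,9,10,12}
'c' @ 2: {1,11,12,13}  [accepting]
'c' @ 3: {1,11,12,13}  [accepting]
after full input: {1,11,12,13}  (accept=1 in)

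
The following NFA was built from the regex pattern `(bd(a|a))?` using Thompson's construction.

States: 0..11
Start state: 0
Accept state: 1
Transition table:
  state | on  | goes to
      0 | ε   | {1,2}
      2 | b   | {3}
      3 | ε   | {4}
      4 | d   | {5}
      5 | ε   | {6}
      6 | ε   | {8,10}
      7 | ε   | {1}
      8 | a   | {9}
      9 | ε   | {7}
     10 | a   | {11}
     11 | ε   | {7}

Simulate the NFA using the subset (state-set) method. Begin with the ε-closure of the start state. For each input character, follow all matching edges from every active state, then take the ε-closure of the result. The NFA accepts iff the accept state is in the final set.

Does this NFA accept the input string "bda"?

S₀ = ε-closure({0}) = {0,1,2}
'b' @ 1: {3,4}
'd' @ 2: {5,6,8,10}
'a' @ 3: {1,7,9,11}  ✓accept
after full input: {1,7,9,11}  (accept=1 in)

Answer: ACCEPT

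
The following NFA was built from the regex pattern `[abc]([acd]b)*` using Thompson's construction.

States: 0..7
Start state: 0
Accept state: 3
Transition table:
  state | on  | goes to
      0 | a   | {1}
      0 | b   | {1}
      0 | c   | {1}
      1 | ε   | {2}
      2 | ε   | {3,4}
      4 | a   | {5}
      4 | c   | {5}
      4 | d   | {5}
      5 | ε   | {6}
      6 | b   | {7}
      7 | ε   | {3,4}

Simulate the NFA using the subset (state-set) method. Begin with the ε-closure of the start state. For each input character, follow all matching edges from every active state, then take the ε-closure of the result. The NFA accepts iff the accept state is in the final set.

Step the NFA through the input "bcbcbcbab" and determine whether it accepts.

initial (ε-close {0}): {0}
'b' @ 1: {1,2,3,4}  (accept∈set)
'c' @ 2: {5,6}
'b' @ 3: {3,4,7}  (accept∈set)
'c' @ 4: {5,6}
'b' @ 5: {3,4,7}  (accept∈set)
'c' @ 6: {5,6}
'b' @ 7: {3,4,7}  (accept∈set)
'a' @ 8: {5,6}
'b' @ 9: {3,4,7}  (accept∈set)
after full input: {3,4,7}  (accept=3 in)

Answer: ACCEPT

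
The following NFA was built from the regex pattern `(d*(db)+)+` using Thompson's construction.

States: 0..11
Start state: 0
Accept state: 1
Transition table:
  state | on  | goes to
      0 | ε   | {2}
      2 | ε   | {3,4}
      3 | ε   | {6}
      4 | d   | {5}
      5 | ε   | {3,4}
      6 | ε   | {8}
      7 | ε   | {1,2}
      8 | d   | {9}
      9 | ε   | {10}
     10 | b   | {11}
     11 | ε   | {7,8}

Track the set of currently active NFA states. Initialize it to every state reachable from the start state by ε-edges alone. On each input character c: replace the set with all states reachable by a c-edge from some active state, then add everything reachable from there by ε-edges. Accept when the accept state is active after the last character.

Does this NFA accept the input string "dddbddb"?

initial (ε-close {0}): {0,2,3,4,6,8}
'd' @ 1: {3,4,5,6,8,9,10}
'd' @ 2: {3,4,5,6,8,9,10}
'd' @ 3: {3,4,5,6,8,9,10}
'b' @ 4: {1,2,3,4,6,7,8,11}  ✓accept
'd' @ 5: {3,4,5,6,8,9,10}
'd' @ 6: {3,4,5,6,8,9,10}
'b' @ 7: {1,2,3,4,6,7,8,11}  ✓accept
end set {1,2,3,4,6,7,8,11} — state 1 in

Answer: ACCEPT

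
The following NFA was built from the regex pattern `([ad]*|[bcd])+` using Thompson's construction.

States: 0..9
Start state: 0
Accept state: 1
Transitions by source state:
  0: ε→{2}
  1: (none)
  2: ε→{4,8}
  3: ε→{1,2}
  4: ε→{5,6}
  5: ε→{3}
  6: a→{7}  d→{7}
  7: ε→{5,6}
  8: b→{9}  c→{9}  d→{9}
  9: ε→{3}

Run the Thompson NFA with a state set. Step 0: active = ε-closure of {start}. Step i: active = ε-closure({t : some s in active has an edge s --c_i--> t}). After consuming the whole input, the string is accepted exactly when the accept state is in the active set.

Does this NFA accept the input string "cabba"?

Answer: ACCEPT

Steps:
initial (ε-close {0}): {0,1,2,3,4,5,6,8}
'c' @ 1: {1,2,3,4,5,6,8,9}  ✓accept
'a' @ 2: {1,2,3,4,5,6,7,8}  ✓accept
'b' @ 3: {1,2,3,4,5,6,8,9}  ✓accept
'b' @ 4: {1,2,3,4,5,6,8,9}  ✓accept
'a' @ 5: {1,2,3,4,5,6,7,8}  ✓accept
after full input: {1,2,3,4,5,6,7,8}  (accept=1 in)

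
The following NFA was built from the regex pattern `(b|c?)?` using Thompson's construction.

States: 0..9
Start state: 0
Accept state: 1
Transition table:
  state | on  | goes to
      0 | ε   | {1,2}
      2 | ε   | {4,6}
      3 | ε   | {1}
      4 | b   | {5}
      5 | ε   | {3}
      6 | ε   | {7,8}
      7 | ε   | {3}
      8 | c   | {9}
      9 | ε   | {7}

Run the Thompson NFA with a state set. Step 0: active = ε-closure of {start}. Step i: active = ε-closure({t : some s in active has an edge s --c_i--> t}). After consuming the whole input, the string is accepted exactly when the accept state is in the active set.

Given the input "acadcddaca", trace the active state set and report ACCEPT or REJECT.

Answer: REJECT

Steps:
S₀ = ε-closure({0}) = {0,1,2,3,4,6,7,8}
'a' @ 1: {}  — dead — no transitions
rest 'cadcddaca' ignored (set empty)
end set {} — state 1 not in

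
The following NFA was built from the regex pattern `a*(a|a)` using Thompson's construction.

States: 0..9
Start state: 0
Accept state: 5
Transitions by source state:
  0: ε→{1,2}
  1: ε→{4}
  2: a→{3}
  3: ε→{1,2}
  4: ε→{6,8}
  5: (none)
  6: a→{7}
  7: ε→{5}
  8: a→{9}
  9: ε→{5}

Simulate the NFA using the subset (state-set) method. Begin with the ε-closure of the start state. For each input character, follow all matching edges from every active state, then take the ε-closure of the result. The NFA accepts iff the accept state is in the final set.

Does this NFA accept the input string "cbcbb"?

S₀ = ε-closure({0}) = {0,1,2,4,6,8}
'c' @ 1: {}  — state set empty
rest 'bcbb' ignored (set empty)
after full input: {}  (accept=5 not in)

Answer: REJECT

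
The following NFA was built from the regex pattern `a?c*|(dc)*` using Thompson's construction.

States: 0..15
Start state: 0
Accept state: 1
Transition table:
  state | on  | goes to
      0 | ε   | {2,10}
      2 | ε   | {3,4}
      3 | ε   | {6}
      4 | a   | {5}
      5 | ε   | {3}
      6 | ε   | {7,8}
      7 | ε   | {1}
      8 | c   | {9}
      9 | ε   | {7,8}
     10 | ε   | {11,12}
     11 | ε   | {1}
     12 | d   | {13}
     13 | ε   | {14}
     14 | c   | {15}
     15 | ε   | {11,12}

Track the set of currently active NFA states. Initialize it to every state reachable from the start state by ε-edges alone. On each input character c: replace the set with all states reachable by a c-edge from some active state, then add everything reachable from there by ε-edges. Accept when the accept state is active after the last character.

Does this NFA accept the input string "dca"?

start: ε-closure({0}) = {0,1,2,3,4,6,7,8,10,11,12}
'd' @ 1: {13,14}
'c' @ 2: {1,11,12,15}  ✓accept
'a' @ 3: {}  — state set empty
after full input: {}  (accept=1 not in)

Answer: REJECT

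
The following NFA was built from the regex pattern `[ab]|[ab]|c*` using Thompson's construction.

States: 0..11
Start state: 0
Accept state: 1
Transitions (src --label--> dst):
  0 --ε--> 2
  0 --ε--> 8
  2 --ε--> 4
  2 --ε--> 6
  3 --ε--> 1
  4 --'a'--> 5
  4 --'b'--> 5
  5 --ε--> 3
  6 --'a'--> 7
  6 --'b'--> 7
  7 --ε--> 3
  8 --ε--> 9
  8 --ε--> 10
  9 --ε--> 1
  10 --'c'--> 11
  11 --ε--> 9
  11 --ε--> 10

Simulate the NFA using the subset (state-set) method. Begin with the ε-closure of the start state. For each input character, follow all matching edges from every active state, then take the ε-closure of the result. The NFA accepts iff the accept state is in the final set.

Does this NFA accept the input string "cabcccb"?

Answer: REJECT

Trace:
start: ε-closure({0}) = {0,1,2,4,6,8,9,10}
'c' @ 1: {1,9,10,11}  [accepting]
'a' @ 2: {}  — dead — no transitions
rest 'bcccb' ignored (set empty)
end set {} — state 1 not in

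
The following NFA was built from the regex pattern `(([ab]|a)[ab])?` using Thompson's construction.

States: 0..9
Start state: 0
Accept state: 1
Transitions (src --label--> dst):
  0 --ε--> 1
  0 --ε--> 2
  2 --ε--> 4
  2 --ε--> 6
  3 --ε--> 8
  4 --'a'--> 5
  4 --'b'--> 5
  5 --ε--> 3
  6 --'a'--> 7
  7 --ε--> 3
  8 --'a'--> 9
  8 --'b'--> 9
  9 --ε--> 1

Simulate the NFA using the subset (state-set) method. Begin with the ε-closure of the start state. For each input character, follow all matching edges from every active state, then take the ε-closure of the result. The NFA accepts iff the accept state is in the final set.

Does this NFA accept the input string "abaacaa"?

initial (ε-close {0}): {0,1,2,4,6}
'a' @ 1: {3,5,7,8}
'b' @ 2: {1,9}  (accept∈set)
'a' @ 3: {}  — no active states
rest 'acaa' ignored (set empty)
after full input: {}  (accept=1 not in)

Answer: REJECT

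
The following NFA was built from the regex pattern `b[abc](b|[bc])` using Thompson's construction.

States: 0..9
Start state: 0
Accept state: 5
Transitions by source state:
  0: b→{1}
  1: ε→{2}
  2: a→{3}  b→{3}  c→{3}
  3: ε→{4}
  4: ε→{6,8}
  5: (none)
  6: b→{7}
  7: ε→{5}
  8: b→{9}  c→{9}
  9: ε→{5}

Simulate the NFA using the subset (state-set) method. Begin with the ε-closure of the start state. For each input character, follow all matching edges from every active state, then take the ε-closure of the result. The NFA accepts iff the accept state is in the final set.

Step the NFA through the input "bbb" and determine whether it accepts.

Answer: ACCEPT

Derivation:
initial (ε-close {0}): {0}
'b' @ 1: {1,2}
'b' @ 2: {3,4,6,8}
'b' @ 3: {5,7,9}  (accept∈set)
final: {5,7,9}; accept 5 in set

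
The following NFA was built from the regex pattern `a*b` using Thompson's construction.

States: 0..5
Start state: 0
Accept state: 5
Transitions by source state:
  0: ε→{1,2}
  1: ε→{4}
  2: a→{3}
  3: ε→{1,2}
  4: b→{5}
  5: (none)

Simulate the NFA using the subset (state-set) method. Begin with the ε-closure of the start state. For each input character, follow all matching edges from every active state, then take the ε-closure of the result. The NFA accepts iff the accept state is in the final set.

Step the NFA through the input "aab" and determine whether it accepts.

Answer: ACCEPT

Trace:
S₀ = ε-closure({0}) = {0,1,2,4}
'a' @ 1: {1,2,3,4}
'a' @ 2: {1,2,3,4}
'b' @ 3: {5}  (accept∈set)
end set {5} — state 5 in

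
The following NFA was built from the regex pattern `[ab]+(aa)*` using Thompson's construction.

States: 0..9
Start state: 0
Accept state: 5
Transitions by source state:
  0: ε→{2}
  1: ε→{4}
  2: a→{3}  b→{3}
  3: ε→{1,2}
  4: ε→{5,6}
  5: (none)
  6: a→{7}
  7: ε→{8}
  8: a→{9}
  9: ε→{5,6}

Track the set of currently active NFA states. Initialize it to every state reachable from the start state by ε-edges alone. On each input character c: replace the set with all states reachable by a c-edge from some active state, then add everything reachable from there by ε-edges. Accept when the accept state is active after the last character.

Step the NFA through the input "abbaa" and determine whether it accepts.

Answer: ACCEPT

Steps:
initial (ε-close {0}): {0,2}
'a' @ 1: {1,2,3,4,5,6}  (accept∈set)
'b' @ 2: {1,2,3,4,5,6}  (accept∈set)
'b' @ 3: {1,2,3,4,5,6}  (accept∈set)
'a' @ 4: {1,2,3,4,5,6,7,8}  (accept∈set)
'a' @ 5: {1,2,3,4,5,6,7,8,9}  (accept∈set)
end set {1,2,3,4,5,6,7,8,9} — state 5 in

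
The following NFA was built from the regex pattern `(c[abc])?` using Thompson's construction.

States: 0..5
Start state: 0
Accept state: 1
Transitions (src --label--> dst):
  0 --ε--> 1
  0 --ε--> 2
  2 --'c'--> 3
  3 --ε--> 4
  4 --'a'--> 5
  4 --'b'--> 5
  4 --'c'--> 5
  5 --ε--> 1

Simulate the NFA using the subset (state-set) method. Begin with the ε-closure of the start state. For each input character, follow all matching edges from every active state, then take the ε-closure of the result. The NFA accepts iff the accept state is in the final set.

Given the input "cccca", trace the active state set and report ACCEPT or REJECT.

Answer: REJECT

Trace:
S₀ = ε-closure({0}) = {0,1,2}
'c' @ 1: {3,4}
'c' @ 2: {1,5}  [accepting]
'c' @ 3: {}  — no active states
rest 'ca' ignored (set empty)
final: {}; accept 1 not in set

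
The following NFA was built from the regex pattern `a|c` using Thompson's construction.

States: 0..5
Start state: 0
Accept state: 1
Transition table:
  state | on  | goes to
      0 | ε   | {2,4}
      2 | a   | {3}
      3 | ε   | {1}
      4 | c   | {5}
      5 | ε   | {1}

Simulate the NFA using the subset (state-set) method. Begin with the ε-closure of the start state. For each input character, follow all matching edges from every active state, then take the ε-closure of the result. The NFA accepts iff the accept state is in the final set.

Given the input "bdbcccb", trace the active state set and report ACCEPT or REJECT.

Answer: REJECT

Steps:
S₀ = ε-closure({0}) = {0,2,4}
'b' @ 1: {}  — state set empty
rest 'dbcccb' ignored (set empty)
after full input: {}  (accept=1 not in)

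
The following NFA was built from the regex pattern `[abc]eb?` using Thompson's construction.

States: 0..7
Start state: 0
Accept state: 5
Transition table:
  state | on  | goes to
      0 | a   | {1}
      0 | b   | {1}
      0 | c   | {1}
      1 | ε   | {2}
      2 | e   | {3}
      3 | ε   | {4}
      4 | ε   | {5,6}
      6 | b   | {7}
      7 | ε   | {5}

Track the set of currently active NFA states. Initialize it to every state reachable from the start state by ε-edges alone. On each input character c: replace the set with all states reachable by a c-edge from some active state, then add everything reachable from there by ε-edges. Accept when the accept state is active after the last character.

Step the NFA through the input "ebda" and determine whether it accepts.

Answer: REJECT

Steps:
start: ε-closure({0}) = {0}
'e' @ 1: {}  — state set empty
rest 'bda' ignored (set empty)
after full input: {}  (accept=5 not in)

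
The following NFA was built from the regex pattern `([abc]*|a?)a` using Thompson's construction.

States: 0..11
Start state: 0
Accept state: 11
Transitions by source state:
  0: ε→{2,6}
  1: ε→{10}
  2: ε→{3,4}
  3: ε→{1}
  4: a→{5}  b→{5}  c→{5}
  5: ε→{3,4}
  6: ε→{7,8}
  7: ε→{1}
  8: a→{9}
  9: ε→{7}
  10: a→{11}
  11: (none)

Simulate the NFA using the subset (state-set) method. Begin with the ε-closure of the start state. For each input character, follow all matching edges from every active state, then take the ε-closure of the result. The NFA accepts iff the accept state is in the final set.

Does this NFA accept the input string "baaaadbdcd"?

Answer: REJECT

Derivation:
initial (ε-close {0}): {0,1,2,3,4,6,7,8,10}
'b' @ 1: {1,3,4,5,10}
'a' @ 2: {1,3,4,5,10,11}  ✓accept
'a' @ 3: {1,3,4,5,10,11}  ✓accept
'a' @ 4: {1,3,4,5,10,11}  ✓accept
'a' @ 5: {1,3,4,5,10,11}  ✓accept
'd' @ 6: {}  — dead — no transitions
rest 'bdcd' ignored (set empty)
end set {} — state 11 not in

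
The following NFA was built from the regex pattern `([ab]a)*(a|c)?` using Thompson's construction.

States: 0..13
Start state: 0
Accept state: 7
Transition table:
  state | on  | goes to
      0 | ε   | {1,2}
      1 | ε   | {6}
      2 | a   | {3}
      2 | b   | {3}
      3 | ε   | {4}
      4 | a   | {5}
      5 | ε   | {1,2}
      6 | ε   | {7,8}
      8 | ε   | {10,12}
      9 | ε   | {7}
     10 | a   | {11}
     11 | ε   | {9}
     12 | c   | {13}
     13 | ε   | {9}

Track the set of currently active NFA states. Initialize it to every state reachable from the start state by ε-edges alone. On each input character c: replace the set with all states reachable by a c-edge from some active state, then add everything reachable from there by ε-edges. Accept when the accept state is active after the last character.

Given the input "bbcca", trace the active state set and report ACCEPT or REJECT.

initial (ε-close {0}): {0,1,2,6,7,8,10,12}
'b' @ 1: {3,4}
'b' @ 2: {}  — state set empty
rest 'cca' ignored (set empty)
after full input: {}  (accept=7 not in)

Answer: REJECT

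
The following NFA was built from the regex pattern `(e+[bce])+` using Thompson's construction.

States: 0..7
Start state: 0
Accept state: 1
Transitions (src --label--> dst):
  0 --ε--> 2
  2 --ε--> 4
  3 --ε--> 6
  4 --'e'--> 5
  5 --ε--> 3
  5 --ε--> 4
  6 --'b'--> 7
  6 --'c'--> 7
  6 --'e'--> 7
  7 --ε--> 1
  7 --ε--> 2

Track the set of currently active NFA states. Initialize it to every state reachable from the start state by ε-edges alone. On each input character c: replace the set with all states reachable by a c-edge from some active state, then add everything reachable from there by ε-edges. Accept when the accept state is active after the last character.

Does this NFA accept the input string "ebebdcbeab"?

initial (ε-close {0}): {0,2,4}
'e' @ 1: {3,4,5,6}
'b' @ 2: {1,2,4,7}  ✓accept
'e' @ 3: {3,4,5,6}
'b' @ 4: {1,2,4,7}  ✓accept
'd' @ 5: {}  — dead — no transitions
rest 'cbeab' ignored (set empty)
final: {}; accept 1 not in set

Answer: REJECT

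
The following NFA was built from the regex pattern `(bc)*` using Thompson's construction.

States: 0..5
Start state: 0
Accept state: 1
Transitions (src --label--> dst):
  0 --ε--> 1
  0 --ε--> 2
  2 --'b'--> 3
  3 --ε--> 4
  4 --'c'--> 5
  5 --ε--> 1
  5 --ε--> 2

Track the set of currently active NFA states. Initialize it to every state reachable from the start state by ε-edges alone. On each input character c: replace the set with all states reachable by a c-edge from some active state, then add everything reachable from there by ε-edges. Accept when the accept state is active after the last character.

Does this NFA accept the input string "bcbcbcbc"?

Answer: ACCEPT

Steps:
start: ε-closure({0}) = {0,1,2}
'b' @ 1: {3,4}
'c' @ 2: {1,2,5}  [accepting]
'b' @ 3: {3,4}
'c' @ 4: {1,2,5}  [accepting]
'b' @ 5: {3,4}
'c' @ 6: {1,2,5}  [accepting]
'b' @ 7: {3,4}
'c' @ 8: {1,2,5}  [accepting]
after full input: {1,2,5}  (accept=1 in)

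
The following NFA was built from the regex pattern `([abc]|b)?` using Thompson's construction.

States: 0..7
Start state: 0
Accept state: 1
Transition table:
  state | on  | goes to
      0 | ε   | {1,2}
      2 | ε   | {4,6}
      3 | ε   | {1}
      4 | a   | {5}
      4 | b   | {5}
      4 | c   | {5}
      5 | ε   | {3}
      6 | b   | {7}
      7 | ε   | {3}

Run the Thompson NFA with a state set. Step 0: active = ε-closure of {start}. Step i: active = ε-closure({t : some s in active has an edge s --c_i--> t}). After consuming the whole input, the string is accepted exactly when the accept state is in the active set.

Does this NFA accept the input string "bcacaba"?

Answer: REJECT

Derivation:
S₀ = ε-closure({0}) = {0,1,2,4,6}
'b' @ 1: {1,3,5,7}  ✓accept
'c' @ 2: {}  — dead — no transitions
rest 'acaba' ignored (set empty)
end set {} — state 1 not in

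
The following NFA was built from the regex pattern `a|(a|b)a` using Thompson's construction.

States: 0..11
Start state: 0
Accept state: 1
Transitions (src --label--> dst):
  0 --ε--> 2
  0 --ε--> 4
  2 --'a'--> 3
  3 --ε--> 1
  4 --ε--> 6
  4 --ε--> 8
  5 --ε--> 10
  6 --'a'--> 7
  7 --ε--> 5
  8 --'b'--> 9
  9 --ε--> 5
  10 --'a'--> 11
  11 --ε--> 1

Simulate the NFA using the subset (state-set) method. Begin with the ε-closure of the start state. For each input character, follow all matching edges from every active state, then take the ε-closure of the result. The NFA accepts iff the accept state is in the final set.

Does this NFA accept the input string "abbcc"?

Answer: REJECT

Trace:
start: ε-closure({0}) = {0,2,4,6,8}
'a' @ 1: {1,3,5,7,10}  [accepting]
'b' @ 2: {}  — state set empty
rest 'bcc' ignored (set empty)
final: {}; accept 1 not in set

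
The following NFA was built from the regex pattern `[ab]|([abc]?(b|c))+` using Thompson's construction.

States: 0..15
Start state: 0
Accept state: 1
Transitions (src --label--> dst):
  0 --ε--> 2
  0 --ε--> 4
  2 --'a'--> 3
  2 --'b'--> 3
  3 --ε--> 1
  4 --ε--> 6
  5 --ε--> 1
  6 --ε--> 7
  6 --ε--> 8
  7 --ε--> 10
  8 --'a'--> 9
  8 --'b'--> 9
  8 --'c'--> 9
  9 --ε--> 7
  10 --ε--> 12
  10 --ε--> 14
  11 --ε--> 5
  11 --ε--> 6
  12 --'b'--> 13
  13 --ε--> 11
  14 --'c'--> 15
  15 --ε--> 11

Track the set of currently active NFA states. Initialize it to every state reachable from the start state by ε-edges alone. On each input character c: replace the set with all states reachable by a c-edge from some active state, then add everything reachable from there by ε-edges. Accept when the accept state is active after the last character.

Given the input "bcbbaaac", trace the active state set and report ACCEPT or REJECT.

Answer: REJECT

Steps:
S₀ = ε-closure({0}) = {0,2,4,6,7,8,10,12,14}
'b' @ 1: {1,3,5,6,7,8,9,10,11,12,13,14}  [accepting]
'c' @ 2: {1,5,6,7,8,9,10,11,12,14,15}  [accepting]
'b' @ 3: {1,5,6,7,8,9,10,11,12,13,14}  [accepting]
'b' @ 4: {1,5,6,7,8,9,10,11,12,13,14}  [accepting]
'a' @ 5: {7,9,10,12,14}
'a' @ 6: {}  — dead — no transitions
rest 'ac' ignored (set empty)
final: {}; accept 1 not in set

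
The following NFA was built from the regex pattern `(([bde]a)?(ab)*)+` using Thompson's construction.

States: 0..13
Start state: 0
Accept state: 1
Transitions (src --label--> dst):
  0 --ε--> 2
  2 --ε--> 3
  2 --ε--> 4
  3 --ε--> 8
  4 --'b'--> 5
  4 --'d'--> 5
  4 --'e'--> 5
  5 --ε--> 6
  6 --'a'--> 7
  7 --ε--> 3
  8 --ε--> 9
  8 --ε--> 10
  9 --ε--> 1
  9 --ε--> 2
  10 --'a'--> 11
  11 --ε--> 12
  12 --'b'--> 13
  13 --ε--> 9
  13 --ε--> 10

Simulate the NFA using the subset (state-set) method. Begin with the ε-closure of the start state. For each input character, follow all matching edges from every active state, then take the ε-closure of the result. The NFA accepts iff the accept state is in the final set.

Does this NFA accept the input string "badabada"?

start: ε-closure({0}) = {0,1,2,3,4,8,9,10}
'b' @ 1: {5,6}
'a' @ 2: {1,2,3,4,7,8,9,10}  [accepting]
'd' @ 3: {5,6}
'a' @ 4: {1,2,3,4,7,8,9,10}  [accepting]
'b' @ 5: {5,6}
'a' @ 6: {1,2,3,4,7,8,9,10}  [accepting]
'd' @ 7: {5,6}
'a' @ 8: {1,2,3,4,7,8,9,10}  [accepting]
end set {1,2,3,4,7,8,9,10} — state 1 in

Answer: ACCEPT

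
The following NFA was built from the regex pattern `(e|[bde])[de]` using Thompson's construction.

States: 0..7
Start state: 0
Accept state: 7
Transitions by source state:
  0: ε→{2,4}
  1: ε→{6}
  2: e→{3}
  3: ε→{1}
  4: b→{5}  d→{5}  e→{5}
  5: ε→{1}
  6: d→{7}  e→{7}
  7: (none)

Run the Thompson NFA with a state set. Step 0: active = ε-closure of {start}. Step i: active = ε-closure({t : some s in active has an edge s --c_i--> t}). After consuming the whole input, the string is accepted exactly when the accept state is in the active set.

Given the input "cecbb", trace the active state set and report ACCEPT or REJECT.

S₀ = ε-closure({0}) = {0,2,4}
'c' @ 1: {}  — no active states
rest 'ecbb' ignored (set empty)
after full input: {}  (accept=7 not in)

Answer: REJECT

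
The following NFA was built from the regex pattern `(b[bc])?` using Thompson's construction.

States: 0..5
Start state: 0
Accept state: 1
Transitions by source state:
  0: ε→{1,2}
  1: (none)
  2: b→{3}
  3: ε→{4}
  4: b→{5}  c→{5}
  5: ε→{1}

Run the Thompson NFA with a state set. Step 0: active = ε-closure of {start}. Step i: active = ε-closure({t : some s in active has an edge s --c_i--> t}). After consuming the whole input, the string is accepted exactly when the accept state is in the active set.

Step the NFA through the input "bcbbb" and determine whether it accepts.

Answer: REJECT

Derivation:
start: ε-closure({0}) = {0,1,2}
'b' @ 1: {3,4}
'c' @ 2: {1,5}  [accepting]
'b' @ 3: {}  — dead — no transitions
rest 'bb' ignored (set empty)
end set {} — state 1 not in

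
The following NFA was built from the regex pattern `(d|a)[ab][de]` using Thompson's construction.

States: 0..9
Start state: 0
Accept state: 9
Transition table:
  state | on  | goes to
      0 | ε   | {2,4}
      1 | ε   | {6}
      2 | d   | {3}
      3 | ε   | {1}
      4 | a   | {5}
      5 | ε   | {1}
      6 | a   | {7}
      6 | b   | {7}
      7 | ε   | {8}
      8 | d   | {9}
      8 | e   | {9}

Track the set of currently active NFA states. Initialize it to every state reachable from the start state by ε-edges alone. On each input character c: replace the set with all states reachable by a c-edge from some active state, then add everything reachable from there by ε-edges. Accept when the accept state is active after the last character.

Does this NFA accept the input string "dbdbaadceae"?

start: ε-closure({0}) = {0,2,4}
'd' @ 1: {1,3,6}
'b' @ 2: {7,8}
'd' @ 3: {9}  ✓accept
'b' @ 4: {}  — dead — no transitions
rest 'aadceae' ignored (set empty)
final: {}; accept 9 not in set

Answer: REJECT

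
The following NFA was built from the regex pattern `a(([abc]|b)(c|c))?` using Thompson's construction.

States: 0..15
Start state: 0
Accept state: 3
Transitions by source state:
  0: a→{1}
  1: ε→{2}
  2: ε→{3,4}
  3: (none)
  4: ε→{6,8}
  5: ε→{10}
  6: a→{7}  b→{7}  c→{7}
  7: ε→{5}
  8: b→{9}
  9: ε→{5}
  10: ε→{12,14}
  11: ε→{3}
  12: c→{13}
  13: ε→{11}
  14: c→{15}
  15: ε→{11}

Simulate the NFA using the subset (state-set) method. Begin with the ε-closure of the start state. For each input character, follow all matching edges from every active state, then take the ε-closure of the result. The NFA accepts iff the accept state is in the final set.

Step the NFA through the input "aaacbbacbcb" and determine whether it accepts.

Answer: REJECT

Trace:
initial (ε-close {0}): {0}
'a' @ 1: {1,2,3,4,6,8}  [accepting]
'a' @ 2: {5,7,10,12,14}
'a' @ 3: {}  — no active states
rest 'cbbacbcb' ignored (set empty)
after full input: {}  (accept=3 not in)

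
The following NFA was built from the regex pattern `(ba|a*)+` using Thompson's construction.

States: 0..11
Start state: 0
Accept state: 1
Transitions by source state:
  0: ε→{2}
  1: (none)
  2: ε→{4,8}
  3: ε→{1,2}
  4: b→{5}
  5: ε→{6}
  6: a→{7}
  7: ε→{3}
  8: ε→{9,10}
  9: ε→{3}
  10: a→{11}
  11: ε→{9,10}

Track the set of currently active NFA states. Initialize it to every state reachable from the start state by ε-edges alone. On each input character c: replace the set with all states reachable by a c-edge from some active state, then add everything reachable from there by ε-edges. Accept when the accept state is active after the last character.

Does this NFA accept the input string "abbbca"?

Answer: REJECT

Steps:
initial (ε-close {0}): {0,1,2,3,4,8,9,10}
'a' @ 1: {1,2,3,4,8,9,10,11}  (accept∈set)
'b' @ 2: {5,6}
'b' @ 3: {}  — no active states
rest 'bca' ignored (set empty)
final: {}; accept 1 not in set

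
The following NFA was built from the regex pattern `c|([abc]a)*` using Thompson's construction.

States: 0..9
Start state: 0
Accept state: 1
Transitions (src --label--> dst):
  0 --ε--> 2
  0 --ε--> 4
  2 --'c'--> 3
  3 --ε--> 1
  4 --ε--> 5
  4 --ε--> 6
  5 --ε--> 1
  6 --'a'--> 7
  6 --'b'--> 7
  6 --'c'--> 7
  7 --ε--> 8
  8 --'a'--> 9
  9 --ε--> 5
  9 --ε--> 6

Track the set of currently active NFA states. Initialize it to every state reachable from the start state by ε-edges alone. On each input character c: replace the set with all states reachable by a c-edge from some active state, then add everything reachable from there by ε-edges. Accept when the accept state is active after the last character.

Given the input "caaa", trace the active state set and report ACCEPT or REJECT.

Answer: ACCEPT

Derivation:
initial (ε-close {0}): {0,1,2,4,5,6}
'c' @ 1: {1,3,7,8}  (accept∈set)
'a' @ 2: {1,5,6,9}  (accept∈set)
'a' @ 3: {7,8}
'a' @ 4: {1,5,6,9}  (accept∈set)
final: {1,5,6,9}; accept 1 in set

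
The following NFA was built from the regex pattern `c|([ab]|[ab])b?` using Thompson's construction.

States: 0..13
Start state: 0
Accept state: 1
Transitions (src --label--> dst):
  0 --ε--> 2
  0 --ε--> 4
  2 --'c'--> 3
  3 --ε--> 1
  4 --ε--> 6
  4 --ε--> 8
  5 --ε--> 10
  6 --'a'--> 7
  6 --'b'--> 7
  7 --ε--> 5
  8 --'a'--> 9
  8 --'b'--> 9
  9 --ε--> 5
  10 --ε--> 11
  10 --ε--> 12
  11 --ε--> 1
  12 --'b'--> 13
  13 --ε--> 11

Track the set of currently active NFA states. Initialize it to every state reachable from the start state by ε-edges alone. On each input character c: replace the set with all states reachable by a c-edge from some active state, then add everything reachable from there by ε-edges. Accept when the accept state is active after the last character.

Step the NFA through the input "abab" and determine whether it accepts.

S₀ = ε-closure({0}) = {0,2,4,6,8}
'a' @ 1: {1,5,7,9,10,11,12}  [accepting]
'b' @ 2: {1,11,13}  [accepting]
'a' @ 3: {}  — no active states
rest 'b' ignored (set empty)
end set {} — state 1 not in

Answer: REJECT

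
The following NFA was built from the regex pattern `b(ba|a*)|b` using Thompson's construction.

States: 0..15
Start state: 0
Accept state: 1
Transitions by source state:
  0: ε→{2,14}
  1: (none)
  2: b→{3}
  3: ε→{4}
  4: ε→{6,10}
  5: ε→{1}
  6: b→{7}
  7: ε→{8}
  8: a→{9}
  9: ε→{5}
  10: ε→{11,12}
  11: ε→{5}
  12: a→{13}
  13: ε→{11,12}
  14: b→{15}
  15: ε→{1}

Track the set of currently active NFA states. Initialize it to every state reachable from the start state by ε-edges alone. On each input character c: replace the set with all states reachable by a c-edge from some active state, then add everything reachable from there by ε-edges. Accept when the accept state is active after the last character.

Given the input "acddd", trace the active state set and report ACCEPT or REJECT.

initial (ε-close {0}): {0,2,14}
'a' @ 1: {}  — dead — no transitions
rest 'cddd' ignored (set empty)
after full input: {}  (accept=1 not in)

Answer: REJECT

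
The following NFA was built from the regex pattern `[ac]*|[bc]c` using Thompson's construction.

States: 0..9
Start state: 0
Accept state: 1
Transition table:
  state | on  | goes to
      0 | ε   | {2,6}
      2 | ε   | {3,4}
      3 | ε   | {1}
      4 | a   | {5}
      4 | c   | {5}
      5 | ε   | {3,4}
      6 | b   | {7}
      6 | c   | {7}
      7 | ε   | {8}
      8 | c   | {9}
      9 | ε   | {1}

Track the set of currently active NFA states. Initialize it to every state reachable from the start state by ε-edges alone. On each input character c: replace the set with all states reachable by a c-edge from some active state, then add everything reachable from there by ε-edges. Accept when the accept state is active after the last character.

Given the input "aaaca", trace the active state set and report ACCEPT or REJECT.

initial (ε-close {0}): {0,1,2,3,4,6}
'a' @ 1: {1,3,4,5}  ✓accept
'a' @ 2: {1,3,4,5}  ✓accept
'a' @ 3: {1,3,4,5}  ✓accept
'c' @ 4: {1,3,4,5}  ✓accept
'a' @ 5: {1,3,4,5}  ✓accept
final: {1,3,4,5}; accept 1 in set

Answer: ACCEPT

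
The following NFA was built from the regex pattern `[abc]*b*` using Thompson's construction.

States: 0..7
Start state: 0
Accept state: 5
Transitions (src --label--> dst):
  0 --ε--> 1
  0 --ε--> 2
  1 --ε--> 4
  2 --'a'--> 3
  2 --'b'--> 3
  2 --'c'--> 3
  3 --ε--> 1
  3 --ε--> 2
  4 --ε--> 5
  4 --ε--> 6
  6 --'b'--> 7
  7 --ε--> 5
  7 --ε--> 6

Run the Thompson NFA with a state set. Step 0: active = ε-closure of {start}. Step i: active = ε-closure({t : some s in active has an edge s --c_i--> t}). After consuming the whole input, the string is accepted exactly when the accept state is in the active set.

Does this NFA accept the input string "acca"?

start: ε-closure({0}) = {0,1,2,4,5,6}
'a' @ 1: {1,2,3,4,5,6}  ✓accept
'c' @ 2: {1,2,3,4,5,6}  ✓accept
'c' @ 3: {1,2,3,4,5,6}  ✓accept
'a' @ 4: {1,2,3,4,5,6}  ✓accept
final: {1,2,3,4,5,6}; accept 5 in set

Answer: ACCEPT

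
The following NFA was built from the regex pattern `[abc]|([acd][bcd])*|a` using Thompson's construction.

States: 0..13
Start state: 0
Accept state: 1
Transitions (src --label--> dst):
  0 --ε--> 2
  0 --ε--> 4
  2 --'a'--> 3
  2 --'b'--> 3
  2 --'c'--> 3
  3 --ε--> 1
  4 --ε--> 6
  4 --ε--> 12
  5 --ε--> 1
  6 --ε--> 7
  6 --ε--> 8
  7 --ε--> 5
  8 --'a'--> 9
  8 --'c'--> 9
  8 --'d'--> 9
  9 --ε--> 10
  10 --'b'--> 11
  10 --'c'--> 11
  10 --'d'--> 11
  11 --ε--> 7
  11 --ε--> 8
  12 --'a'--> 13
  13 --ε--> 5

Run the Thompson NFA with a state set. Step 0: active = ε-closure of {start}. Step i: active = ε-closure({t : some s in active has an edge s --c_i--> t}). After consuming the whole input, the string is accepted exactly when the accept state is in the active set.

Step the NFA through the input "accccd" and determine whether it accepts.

start: ε-closure({0}) = {0,1,2,4,5,6,7,8,12}
'a' @ 1: {1,3,5,9,10,13}  [accepting]
'c' @ 2: {1,5,7,8,11}  [accepting]
'c' @ 3: {9,10}
'c' @ 4: {1,5,7,8,11}  [accepting]
'c' @ 5: {9,10}
'd' @ 6: {1,5,7,8,11}  [accepting]
after full input: {1,5,7,8,11}  (accept=1 in)

Answer: ACCEPT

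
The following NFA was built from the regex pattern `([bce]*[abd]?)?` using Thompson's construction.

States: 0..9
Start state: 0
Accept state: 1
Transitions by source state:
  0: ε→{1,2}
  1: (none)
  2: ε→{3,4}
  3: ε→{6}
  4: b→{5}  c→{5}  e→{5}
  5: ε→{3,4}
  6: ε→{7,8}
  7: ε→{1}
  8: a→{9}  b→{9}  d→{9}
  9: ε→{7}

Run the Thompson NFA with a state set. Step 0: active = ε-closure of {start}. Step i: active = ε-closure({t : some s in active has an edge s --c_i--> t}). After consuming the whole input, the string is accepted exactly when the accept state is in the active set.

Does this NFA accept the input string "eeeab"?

Answer: REJECT

Steps:
initial (ε-close {0}): {0,1,2,3,4,6,7,8}
'e' @ 1: {1,3,4,5,6,7,8}  (accept∈set)
'e' @ 2: {1,3,4,5,6,7,8}  (accept∈set)
'e' @ 3: {1,3,4,5,6,7,8}  (accept∈set)
'a' @ 4: {1,7,9}  (accept∈set)
'b' @ 5: {}  — no active states
after full input: {}  (accept=1 not in)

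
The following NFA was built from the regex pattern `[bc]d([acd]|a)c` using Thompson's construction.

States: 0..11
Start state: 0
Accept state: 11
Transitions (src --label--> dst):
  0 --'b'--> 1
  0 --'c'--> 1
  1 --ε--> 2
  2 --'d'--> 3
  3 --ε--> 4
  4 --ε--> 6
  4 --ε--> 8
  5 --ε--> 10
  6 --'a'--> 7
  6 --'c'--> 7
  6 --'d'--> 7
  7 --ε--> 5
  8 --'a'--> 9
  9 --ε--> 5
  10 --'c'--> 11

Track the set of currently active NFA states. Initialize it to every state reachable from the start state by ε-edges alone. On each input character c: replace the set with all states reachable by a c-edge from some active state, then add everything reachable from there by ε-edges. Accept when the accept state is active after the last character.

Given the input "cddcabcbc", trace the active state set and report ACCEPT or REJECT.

start: ε-closure({0}) = {0}
'c' @ 1: {1,2}
'd' @ 2: {3,4,6,8}
'd' @ 3: {5,7,10}
'c' @ 4: {11}  [accepting]
'a' @ 5: {}  — state set empty
rest 'bcbc' ignored (set empty)
end set {} — state 11 not in

Answer: REJECT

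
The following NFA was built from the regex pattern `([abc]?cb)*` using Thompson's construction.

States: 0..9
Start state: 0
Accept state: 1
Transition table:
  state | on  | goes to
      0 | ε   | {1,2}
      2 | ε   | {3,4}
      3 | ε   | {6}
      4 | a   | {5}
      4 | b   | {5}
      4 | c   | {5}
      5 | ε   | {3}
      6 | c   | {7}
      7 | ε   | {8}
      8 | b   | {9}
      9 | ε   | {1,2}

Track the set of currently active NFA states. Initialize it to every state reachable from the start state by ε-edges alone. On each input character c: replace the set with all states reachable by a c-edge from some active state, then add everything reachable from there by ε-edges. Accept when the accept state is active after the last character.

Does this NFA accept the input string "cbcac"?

Answer: REJECT

Steps:
initial (ε-close {0}): {0,1,2,3,4,6}
'c' @ 1: {3,5,6,7,8}
'b' @ 2: {1,2,3,4,6,9}  ✓accept
'c' @ 3: {3,5,6,7,8}
'a' @ 4: {}  — state set empty
rest 'c' ignored (set empty)
final: {}; accept 1 not in set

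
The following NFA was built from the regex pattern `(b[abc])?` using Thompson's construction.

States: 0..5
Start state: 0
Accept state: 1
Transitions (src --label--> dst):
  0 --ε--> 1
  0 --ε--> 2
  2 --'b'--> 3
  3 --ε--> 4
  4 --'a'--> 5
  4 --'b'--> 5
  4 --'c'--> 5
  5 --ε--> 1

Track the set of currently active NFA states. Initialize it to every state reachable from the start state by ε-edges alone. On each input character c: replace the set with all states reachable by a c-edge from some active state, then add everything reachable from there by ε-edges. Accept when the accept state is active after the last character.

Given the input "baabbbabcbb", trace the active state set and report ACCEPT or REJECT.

Answer: REJECT

Trace:
start: ε-closure({0}) = {0,1,2}
'b' @ 1: {3,4}
'a' @ 2: {1,5}  (accept∈set)
'a' @ 3: {}  — no active states
rest 'bbbabcbb' ignored (set empty)
end set {} — state 1 not in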